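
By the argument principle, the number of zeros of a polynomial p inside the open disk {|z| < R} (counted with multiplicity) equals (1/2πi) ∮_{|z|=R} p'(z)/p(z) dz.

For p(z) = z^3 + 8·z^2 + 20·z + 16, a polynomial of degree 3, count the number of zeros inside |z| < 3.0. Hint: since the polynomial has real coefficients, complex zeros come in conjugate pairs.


The zeros of p are: -2, -2, -4.
Their magnitudes are: 2, 2, 4.
Zeros with |z| < R = 3.0: -2, -2.
Count = 2.
By the argument principle, (1/2πi) ∮_{|z|=R} p'(z)/p(z) dz equals exactly this count.

Number of zeros inside |z| < 3.0: 2.


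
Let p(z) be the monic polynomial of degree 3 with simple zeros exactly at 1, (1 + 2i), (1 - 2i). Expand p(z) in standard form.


The polynomial is p(z) = ∏_{α ∈ S} (z − α), where S = {1, (1 + 2i), (1 - 2i)}.
Expanding the product yields: p(z) = z^3 -3·z^2 + 7·z -5.
Note conjugate pairs combine to real quadratics: (z − (1+2i))(z − (1−2i)) = z² − 2z + 5.
The resulting polynomial has degree 3 and real coefficients as required.

p(z) = z^3 -3·z^2 + 7·z -5.


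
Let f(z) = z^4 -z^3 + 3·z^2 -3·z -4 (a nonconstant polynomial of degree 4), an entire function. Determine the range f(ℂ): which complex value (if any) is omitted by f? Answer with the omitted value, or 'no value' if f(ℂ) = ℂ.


Little Picard bounds the complement of f(ℂ) to at most one point.
For every w ∈ ℂ, the equation p(z) − w = 0 is a nonconstant polynomial in z and hence has at least one root by the fundamental theorem of algebra. So p is surjective onto ℂ, omitting no value.

Omitted value: no value.


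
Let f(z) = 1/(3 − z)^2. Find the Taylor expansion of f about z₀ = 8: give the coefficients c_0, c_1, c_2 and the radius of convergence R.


Let w = z − z₀, so z = z₀ + w.
Then 3 − z = 3 − (z₀ + w) = (3 − z₀) − w = -5 − w.
f(z) = 1/(-5 − w)^2 = (1/(-5)^2) · (1 − w/(-5))^{−2}.
By the binomial series (1−u)^{−2} = Σ_{n≥0} C(n+1, 1) u^n for |u|<1, with u = w/(-5):
  c_n = C(n+1, 1) / (-5)^(n+2).
  c_0 = 1/(-5)^2 = 1/25.
  c_1 = 2/(-5)^3 = -2/125.
  c_2 = 3/(-5)^4 = 3/625.
The series is valid for |w/d| < 1, i.e. |z − z₀| < |d|.
Radius of convergence: R = |3 − z₀| = |-5| = 5 (distance from z₀ to the singularity z = 3).

c_0 = 1/25, c_1 = -2/125, c_2 = 3/625; R = 5.


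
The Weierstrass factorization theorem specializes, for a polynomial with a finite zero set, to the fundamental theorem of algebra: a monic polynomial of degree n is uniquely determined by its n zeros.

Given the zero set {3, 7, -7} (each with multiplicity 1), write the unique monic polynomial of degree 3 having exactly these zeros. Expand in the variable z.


The polynomial is p(z) = ∏_{α ∈ S} (z − α), where S = {3, 7, -7}.
Expanding the product yields: p(z) = z^3 -3·z^2 -49·z + 147.
The resulting polynomial has degree 3 and real coefficients as required.

p(z) = z^3 -3·z^2 -49·z + 147.


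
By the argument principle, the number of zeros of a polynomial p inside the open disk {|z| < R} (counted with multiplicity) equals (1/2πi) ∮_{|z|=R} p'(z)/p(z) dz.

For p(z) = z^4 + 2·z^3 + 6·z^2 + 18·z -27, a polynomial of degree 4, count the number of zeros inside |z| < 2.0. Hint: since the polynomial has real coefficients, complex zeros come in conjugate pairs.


The zeros of p are: -3, (0 + 3i), (0 - 3i), 1.
Their magnitudes are: 3, 3, 3, 1.
Zeros with |z| < R = 2.0: 1.
Count = 1.
By the argument principle, (1/2πi) ∮_{|z|=R} p'(z)/p(z) dz equals exactly this count.

Number of zeros inside |z| < 2.0: 1.


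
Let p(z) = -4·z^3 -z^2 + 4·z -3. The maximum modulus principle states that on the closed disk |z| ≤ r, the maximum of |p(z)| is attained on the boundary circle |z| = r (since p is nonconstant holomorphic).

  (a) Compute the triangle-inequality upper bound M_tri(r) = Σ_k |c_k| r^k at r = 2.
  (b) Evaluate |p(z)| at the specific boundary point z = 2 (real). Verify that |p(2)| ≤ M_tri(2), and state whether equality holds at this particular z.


Coefficients: c_0 = -3, c_1 = 4, c_2 = -1, c_3 = -4. Radius r = 2.
Part (a). Triangle bound: M_tri(r) = Σ_k |c_k| r^k
  = |-3|·2^0 + |4|·2^1 + |-1|·2^2 + |-4|·2^3
  = 3 + 8 + 4 + 32 = 47.
This bounds M(r) := max_{|z|=r} |p(z)| from above; equality holds iff all terms c_k z^k can be made to align in phase at a single z on |z|=r.
Part (b). At z = 2 (real, on the circle |z| = r):
  p(2) = (-3)·2^0 + (4)·2^1 + (-1)·2^2 + (-4)·2^3 = -31.
  |p(2)| = 31.
Check: |p(2)| = 31 ≤ 47 = M_tri(2). ✓ Equality does not hold at z = 2 (the coefficients have mixed signs, so the terms do not all align in phase there).

M_tri(2) = 47; |p(2)| = 31; equality at z=2: no.


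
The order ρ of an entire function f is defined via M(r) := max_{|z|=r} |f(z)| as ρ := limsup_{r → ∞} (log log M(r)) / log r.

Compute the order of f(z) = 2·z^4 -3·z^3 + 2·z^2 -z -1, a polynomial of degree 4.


|f(z)| ≤ Σ|c_k|·r^k = O(r^4) as r → ∞. Polynomial growth is O(e^{r^ε}) for every ε > 0 (since r^4/e^{r^ε} → 0), so ρ ≤ ε for all ε > 0, i.e. ρ = 0. Every nonconstant polynomial has order 0.
Therefore ρ = 0.

Order ρ = 0.


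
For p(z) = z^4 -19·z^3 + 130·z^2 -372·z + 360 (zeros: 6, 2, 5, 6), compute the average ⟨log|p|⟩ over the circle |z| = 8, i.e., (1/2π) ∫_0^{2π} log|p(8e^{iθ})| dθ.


Zeros: 2, 5, 6, 6; r = 8.
Inside |z| < r: 2, 5, 6, 6. Outside (|z| ≥ r): ∅.
p(0) = 360, so log|p(0)| = log(360) = 5.8861.
Apply Jensen: I(r) = log|p(0)| + Σ_k log(r/|z_k|), summed over zeros inside |z| < r.
  log(r/|z_k|) for z_k = 6: log(8/6) = 0.2877
  log(r/|z_k|) for z_k = 2: log(8/2) = 1.3863
  log(r/|z_k|) for z_k = 5: log(8/5) = 0.4700
  log(r/|z_k|) for z_k = 6: log(8/6) = 0.2877
Sum over inside zeros: 2.4317.
I(r) = log|p(0)| + (inside sum) = 5.8861 + 2.4317 = 8.3178.
Closed form (all zeros inside, monic): I(r) = n·log(r) = 4·log(8) = 8.3178. ✓

I(r) ≈ 8.3178.


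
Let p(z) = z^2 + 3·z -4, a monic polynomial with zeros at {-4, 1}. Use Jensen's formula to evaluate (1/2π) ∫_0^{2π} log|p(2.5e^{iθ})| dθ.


Zeros: -4, 1; r = 2.5.
Inside |z| < r: 1. Outside (|z| ≥ r): -4.
p(0) = -4, so log|p(0)| = log(4) = 1.3863.
Apply Jensen: I(r) = log|p(0)| + Σ_k log(r/|z_k|), summed over zeros inside |z| < r.
  log(r/|z_k|) for z_k = 1: log(2.5/1) = 0.9163
  Outside zeros (-4) contribute nothing to the Jensen sum.
Sum over inside zeros: 0.9163.
I(r) = log|p(0)| + (inside sum) = 1.3863 + 0.9163 = 2.3026.
Note: since some zeros are outside |z| ≤ r, the simplified n·log(r) form does NOT apply — only the inside zeros contribute.

I(r) ≈ 2.3026.


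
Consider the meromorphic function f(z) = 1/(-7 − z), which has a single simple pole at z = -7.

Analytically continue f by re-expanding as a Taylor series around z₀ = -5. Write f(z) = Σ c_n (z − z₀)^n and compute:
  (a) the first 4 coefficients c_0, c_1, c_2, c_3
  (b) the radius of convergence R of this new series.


Let w = z − z₀, so z = z₀ + w.
Then -7 − z = -7 − (z₀ + w) = (-7 − z₀) − w = -2 − w.
f(z) = 1/(-2 − w) = (1/(-2)) · 1/(1 − w/(-2)) = Σ_{n≥0} w^n / (-2)^(n+1).
So c_n = 1/(-2)^(n+1):
  c_0 = 1/(-2)^1 = -1/2.
  c_1 = 1/(-2)^2 = 1/4.
  c_2 = 1/(-2)^3 = -1/8.
  c_3 = 1/(-2)^4 = 1/16.
The series is valid for |w/d| < 1, i.e. |z − z₀| < |d|.
Radius of convergence: R = |-7 − z₀| = |-2| = 2 (distance from z₀ to the singularity z = -7).

c_0 = -1/2, c_1 = 1/4, c_2 = -1/8, c_3 = 1/16; R = 2.


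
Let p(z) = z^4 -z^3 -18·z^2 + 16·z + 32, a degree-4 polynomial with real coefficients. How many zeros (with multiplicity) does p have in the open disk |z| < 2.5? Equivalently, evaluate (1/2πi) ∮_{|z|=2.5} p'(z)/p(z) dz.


The zeros of p are: 4, -4, -1, 2.
Their magnitudes are: 4, 4, 1, 2.
Zeros with |z| < R = 2.5: -1, 2.
Count = 2.
By the argument principle, (1/2πi) ∮_{|z|=R} p'(z)/p(z) dz equals exactly this count.

Number of zeros inside |z| < 2.5: 2.


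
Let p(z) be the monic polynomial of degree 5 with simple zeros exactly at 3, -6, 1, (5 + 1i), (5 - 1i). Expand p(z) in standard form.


The polynomial is p(z) = ∏_{α ∈ S} (z − α), where S = {3, -6, 1, (5 + 1i), (5 - 1i)}.
Expanding the product yields: p(z) = z^5 -8·z^4 -15·z^3 + 280·z^2 -726·z + 468.
Note conjugate pairs combine to real quadratics: (z − (5+1i))(z − (5−1i)) = z² − 10z + 26.
The resulting polynomial has degree 5 and real coefficients as required.

p(z) = z^5 -8·z^4 -15·z^3 + 280·z^2 -726·z + 468.


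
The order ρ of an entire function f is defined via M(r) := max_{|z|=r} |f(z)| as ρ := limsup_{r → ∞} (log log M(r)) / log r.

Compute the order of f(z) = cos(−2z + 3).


cos(w) is a linear combination of e^{iw} and e^{−iw} (or e^w, e^{−w} in the hyperbolic case), so |cos(w)| ≤ e^{|w|}. With w = −2z + 3, |w| ≤ 2|z| + 3 = 2r + 3 on |z| = r, giving M(r) ≤ e^{2r + 3}, so ρ ≤ 1. On a suitable ray (z = it for sin/cos; z = t for sinh/cosh, t real → ∞), |cos(−2z + 3)| grows like e^{2|t|}/2, so ρ ≥ 1. Hence ρ = 1.
Therefore ρ = 1.

Order ρ = 1.


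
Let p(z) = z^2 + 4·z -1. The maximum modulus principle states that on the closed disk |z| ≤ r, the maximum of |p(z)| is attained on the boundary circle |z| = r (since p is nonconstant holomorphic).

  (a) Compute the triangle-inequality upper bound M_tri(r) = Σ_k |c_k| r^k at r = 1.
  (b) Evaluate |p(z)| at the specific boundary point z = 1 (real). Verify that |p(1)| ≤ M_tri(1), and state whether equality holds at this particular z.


Coefficients: c_0 = -1, c_1 = 4, c_2 = 1. Radius r = 1.
Part (a). Triangle bound: M_tri(r) = Σ_k |c_k| r^k
  = |-1|·1^0 + |4|·1^1 + |1|·1^2
  = 1 + 4 + 1 = 6.
This bounds M(r) := max_{|z|=r} |p(z)| from above; equality holds iff all terms c_k z^k can be made to align in phase at a single z on |z|=r.
Part (b). At z = 1 (real, on the circle |z| = r):
  p(1) = (-1)·1^0 + (4)·1^1 + (1)·1^2 = 4.
  |p(1)| = 4.
Check: |p(1)| = 4 ≤ 6 = M_tri(1). ✓ Equality does not hold at z = 1 (the coefficients have mixed signs, so the terms do not all align in phase there).

M_tri(1) = 6; |p(1)| = 4; equality at z=1: no.


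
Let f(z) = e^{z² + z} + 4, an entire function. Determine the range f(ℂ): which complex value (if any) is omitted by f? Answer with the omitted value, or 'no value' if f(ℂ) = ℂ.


Little Picard bounds the complement of f(ℂ) to at most one point.
The exponent g(z) = z² + z is a nonconstant polynomial, hence surjective onto ℂ. So e^{g(z)} takes every value in {e^w : w ∈ ℂ} = ℂ ∖ {0}. Adding 4 shifts the range to ℂ ∖ {4}. f omits exactly 4.

Omitted value: 4.


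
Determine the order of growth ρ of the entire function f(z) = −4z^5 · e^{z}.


M(r) = max_{|z|=r} |-4|·|z|^5·|e^{z}| = 4·r^5 · e^{1r^1} (the factors attain their maxima compatibly on |z|=r). Then log M(r) = log 4 + 5·log r + 1r^1, dominated by the last term, so log log M(r) ~ 1·log r. The polynomial factor -4z^5 contributes only a log r term and does not affect the order. ρ = 1.
Therefore ρ = 1.

Order ρ = 1.


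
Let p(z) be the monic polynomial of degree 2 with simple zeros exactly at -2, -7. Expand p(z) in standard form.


The polynomial is p(z) = ∏_{α ∈ S} (z − α), where S = {-2, -7}.
Expanding the product yields: p(z) = z^2 + 9·z + 14.
The resulting polynomial has degree 2 and real coefficients as required.

p(z) = z^2 + 9·z + 14.


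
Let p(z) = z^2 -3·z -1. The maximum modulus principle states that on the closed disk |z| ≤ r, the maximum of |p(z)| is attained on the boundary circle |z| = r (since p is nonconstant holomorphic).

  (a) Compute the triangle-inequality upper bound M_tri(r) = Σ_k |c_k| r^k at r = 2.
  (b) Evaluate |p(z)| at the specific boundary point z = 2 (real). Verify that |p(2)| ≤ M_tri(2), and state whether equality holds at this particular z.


Coefficients: c_0 = -1, c_1 = -3, c_2 = 1. Radius r = 2.
Part (a). Triangle bound: M_tri(r) = Σ_k |c_k| r^k
  = |-1|·2^0 + |-3|·2^1 + |1|·2^2
  = 1 + 6 + 4 = 11.
This bounds M(r) := max_{|z|=r} |p(z)| from above; equality holds iff all terms c_k z^k can be made to align in phase at a single z on |z|=r.
Part (b). At z = 2 (real, on the circle |z| = r):
  p(2) = (-1)·2^0 + (-3)·2^1 + (1)·2^2 = -3.
  |p(2)| = 3.
Check: |p(2)| = 3 ≤ 11 = M_tri(2). ✓ Equality does not hold at z = 2 (the coefficients have mixed signs, so the terms do not all align in phase there).

M_tri(2) = 11; |p(2)| = 3; equality at z=2: no.


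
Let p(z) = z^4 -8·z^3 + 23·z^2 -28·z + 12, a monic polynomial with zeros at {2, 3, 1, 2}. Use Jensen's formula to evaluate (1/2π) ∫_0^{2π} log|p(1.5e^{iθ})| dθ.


Zeros: 1, 2, 2, 3; r = 1.5.
Inside |z| < r: 1. Outside (|z| ≥ r): 2, 2, 3.
p(0) = 12, so log|p(0)| = log(12) = 2.4849.
Apply Jensen: I(r) = log|p(0)| + Σ_k log(r/|z_k|), summed over zeros inside |z| < r.
  log(r/|z_k|) for z_k = 1: log(1.5/1) = 0.4055
  Outside zeros (2, 2, 3) contribute nothing to the Jensen sum.
Sum over inside zeros: 0.4055.
I(r) = log|p(0)| + (inside sum) = 2.4849 + 0.4055 = 2.8904.
Note: since some zeros are outside |z| ≤ r, the simplified n·log(r) form does NOT apply — only the inside zeros contribute.

I(r) ≈ 2.8904.


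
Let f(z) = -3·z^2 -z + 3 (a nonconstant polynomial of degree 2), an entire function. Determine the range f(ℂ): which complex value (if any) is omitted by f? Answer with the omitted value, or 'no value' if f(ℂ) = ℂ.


Little Picard bounds the complement of f(ℂ) to at most one point.
For every w ∈ ℂ, the equation p(z) − w = 0 is a nonconstant polynomial in z and hence has at least one root by the fundamental theorem of algebra. So p is surjective onto ℂ, omitting no value.

Omitted value: no value.


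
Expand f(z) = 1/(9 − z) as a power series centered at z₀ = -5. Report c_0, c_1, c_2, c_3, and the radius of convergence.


Let w = z − z₀, so z = z₀ + w.
Then 9 − z = 9 − (z₀ + w) = (9 − z₀) − w = 14 − w.
f(z) = 1/(14 − w) = (1/(14)) · 1/(1 − w/(14)) = Σ_{n≥0} w^n / (14)^(n+1).
So c_n = 1/(14)^(n+1):
  c_0 = 1/(14)^1 = 1/14.
  c_1 = 1/(14)^2 = 1/196.
  c_2 = 1/(14)^3 = 1/2744.
  c_3 = 1/(14)^4 = 1/38416.
The series is valid for |w/d| < 1, i.e. |z − z₀| < |d|.
Radius of convergence: R = |9 − z₀| = |14| = 14 (distance from z₀ to the singularity z = 9).

c_0 = 1/14, c_1 = 1/196, c_2 = 1/2744, c_3 = 1/38416; R = 14.


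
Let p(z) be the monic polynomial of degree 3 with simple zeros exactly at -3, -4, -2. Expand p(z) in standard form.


The polynomial is p(z) = ∏_{α ∈ S} (z − α), where S = {-3, -4, -2}.
Expanding the product yields: p(z) = z^3 + 9·z^2 + 26·z + 24.
The resulting polynomial has degree 3 and real coefficients as required.

p(z) = z^3 + 9·z^2 + 26·z + 24.


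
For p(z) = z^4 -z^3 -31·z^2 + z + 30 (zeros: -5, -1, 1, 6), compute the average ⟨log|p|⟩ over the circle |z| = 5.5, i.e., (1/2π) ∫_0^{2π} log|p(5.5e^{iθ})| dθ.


Zeros: -5, -1, 1, 6; r = 5.5.
Inside |z| < r: -5, -1, 1. Outside (|z| ≥ r): 6.
p(0) = 30, so log|p(0)| = log(30) = 3.4012.
Apply Jensen: I(r) = log|p(0)| + Σ_k log(r/|z_k|), summed over zeros inside |z| < r.
  log(r/|z_k|) for z_k = -5: log(5.5/5) = 0.0953
  log(r/|z_k|) for z_k = -1: log(5.5/1) = 1.7047
  log(r/|z_k|) for z_k = 1: log(5.5/1) = 1.7047
  Outside zeros (6) contribute nothing to the Jensen sum.
Sum over inside zeros: 3.5048.
I(r) = log|p(0)| + (inside sum) = 3.4012 + 3.5048 = 6.9060.
Note: since some zeros are outside |z| ≤ r, the simplified n·log(r) form does NOT apply — only the inside zeros contribute.

I(r) ≈ 6.9060.


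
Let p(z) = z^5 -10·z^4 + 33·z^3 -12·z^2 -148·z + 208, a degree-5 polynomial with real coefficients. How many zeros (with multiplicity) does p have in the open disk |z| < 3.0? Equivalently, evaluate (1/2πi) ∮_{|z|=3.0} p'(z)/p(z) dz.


The zeros of p are: 4, 2, -2, (3 + 2i), (3 - 2i).
Their magnitudes are: 4, 2, 2, 3.606, 3.606.
Zeros with |z| < R = 3.0: 2, -2.
Count = 2.
By the argument principle, (1/2πi) ∮_{|z|=R} p'(z)/p(z) dz equals exactly this count.

Number of zeros inside |z| < 3.0: 2.


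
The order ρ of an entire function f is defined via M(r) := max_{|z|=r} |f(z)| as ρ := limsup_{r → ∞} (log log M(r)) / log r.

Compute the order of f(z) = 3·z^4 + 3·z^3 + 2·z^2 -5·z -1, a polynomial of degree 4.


|f(z)| ≤ Σ|c_k|·r^k = O(r^4) as r → ∞. Polynomial growth is O(e^{r^ε}) for every ε > 0 (since r^4/e^{r^ε} → 0), so ρ ≤ ε for all ε > 0, i.e. ρ = 0. Every nonconstant polynomial has order 0.
Therefore ρ = 0.

Order ρ = 0.


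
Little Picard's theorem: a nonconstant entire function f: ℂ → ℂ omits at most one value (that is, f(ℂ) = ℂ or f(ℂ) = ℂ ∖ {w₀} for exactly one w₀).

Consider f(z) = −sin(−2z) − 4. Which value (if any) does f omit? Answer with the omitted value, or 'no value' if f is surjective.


Little Picard bounds the complement of f(ℂ) to at most one point.
sin is entire and surjective onto ℂ: for every w ∈ ℂ, sin(ζ) = w has a solution ζ ∈ ℂ (e.g., via the complex inverse arcsin). With ζ = −2z this gives z = ζ/(-2). Then -1·sin(−2z) takes every value in -1·ℂ = ℂ, and adding -4 is a bijection of ℂ. So f is surjective and omits no value. (Note: only on the real line is sin bounded by [−1, 1].)

Omitted value: no value.


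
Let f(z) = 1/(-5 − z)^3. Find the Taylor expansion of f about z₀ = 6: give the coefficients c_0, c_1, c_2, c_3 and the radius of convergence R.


Let w = z − z₀, so z = z₀ + w.
Then -5 − z = -5 − (z₀ + w) = (-5 − z₀) − w = -11 − w.
f(z) = 1/(-11 − w)^3 = (1/(-11)^3) · (1 − w/(-11))^{−3}.
By the binomial series (1−u)^{−3} = Σ_{n≥0} C(n+2, 2) u^n for |u|<1, with u = w/(-11):
  c_n = C(n+2, 2) / (-11)^(n+3).
  c_0 = 1/(-11)^3 = -1/1331.
  c_1 = 3/(-11)^4 = 3/14641.
  c_2 = 6/(-11)^5 = -6/161051.
  c_3 = 10/(-11)^6 = 10/1771561.
The series is valid for |w/d| < 1, i.e. |z − z₀| < |d|.
Radius of convergence: R = |-5 − z₀| = |-11| = 11 (distance from z₀ to the singularity z = -5).

c_0 = -1/1331, c_1 = 3/14641, c_2 = -6/161051, c_3 = 10/1771561; R = 11.


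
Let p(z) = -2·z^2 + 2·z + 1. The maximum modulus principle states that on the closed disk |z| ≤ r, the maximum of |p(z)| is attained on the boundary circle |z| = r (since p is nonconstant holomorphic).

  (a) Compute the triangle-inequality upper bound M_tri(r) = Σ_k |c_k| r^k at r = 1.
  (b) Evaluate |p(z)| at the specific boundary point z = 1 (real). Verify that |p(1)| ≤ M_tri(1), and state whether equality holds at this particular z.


Coefficients: c_0 = 1, c_1 = 2, c_2 = -2. Radius r = 1.
Part (a). Triangle bound: M_tri(r) = Σ_k |c_k| r^k
  = |1|·1^0 + |2|·1^1 + |-2|·1^2
  = 1 + 2 + 2 = 5.
This bounds M(r) := max_{|z|=r} |p(z)| from above; equality holds iff all terms c_k z^k can be made to align in phase at a single z on |z|=r.
Part (b). At z = 1 (real, on the circle |z| = r):
  p(1) = (1)·1^0 + (2)·1^1 + (-2)·1^2 = 1.
  |p(1)| = 1.
Check: |p(1)| = 1 ≤ 5 = M_tri(1). ✓ Equality does not hold at z = 1 (the coefficients have mixed signs, so the terms do not all align in phase there).

M_tri(1) = 5; |p(1)| = 1; equality at z=1: no.


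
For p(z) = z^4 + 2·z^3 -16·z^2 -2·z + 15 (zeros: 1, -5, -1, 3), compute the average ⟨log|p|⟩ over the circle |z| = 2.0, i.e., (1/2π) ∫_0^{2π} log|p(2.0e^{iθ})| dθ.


Zeros: -5, -1, 1, 3; r = 2.0.
Inside |z| < r: -1, 1. Outside (|z| ≥ r): -5, 3.
p(0) = 15, so log|p(0)| = log(15) = 2.7081.
Apply Jensen: I(r) = log|p(0)| + Σ_k log(r/|z_k|), summed over zeros inside |z| < r.
  log(r/|z_k|) for z_k = 1: log(2.0/1) = 0.6931
  log(r/|z_k|) for z_k = -1: log(2.0/1) = 0.6931
  Outside zeros (-5, 3) contribute nothing to the Jensen sum.
Sum over inside zeros: 1.3863.
I(r) = log|p(0)| + (inside sum) = 2.7081 + 1.3863 = 4.0943.
Note: since some zeros are outside |z| ≤ r, the simplified n·log(r) form does NOT apply — only the inside zeros contribute.

I(r) ≈ 4.0943.


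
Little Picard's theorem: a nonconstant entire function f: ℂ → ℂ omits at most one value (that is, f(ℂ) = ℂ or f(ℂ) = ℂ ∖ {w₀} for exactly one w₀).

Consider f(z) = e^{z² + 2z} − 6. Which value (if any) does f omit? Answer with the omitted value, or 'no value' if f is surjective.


Little Picard bounds the complement of f(ℂ) to at most one point.
The exponent g(z) = z² + 2z is a nonconstant polynomial, hence surjective onto ℂ. So e^{g(z)} takes every value in {e^w : w ∈ ℂ} = ℂ ∖ {0}. Adding -6 shifts the range to ℂ ∖ {-6}. f omits exactly -6.

Omitted value: -6.


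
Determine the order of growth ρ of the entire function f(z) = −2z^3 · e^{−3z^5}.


M(r) = max_{|z|=r} |-2|·|z|^3·|e^{−3z^5}| = 2·r^3 · e^{3r^5} (the factors attain their maxima compatibly on |z|=r). Then log M(r) = log 2 + 3·log r + 3r^5, dominated by the last term, so log log M(r) ~ 5·log r. The polynomial factor -2z^3 contributes only a log r term and does not affect the order. ρ = 5.
Therefore ρ = 5.

Order ρ = 5.


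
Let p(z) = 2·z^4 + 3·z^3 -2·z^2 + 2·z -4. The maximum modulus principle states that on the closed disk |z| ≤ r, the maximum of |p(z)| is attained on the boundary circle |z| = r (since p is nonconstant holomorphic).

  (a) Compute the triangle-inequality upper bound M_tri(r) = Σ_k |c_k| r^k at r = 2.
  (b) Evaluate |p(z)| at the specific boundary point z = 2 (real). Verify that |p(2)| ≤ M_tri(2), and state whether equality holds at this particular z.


Coefficients: c_0 = -4, c_1 = 2, c_2 = -2, c_3 = 3, c_4 = 2. Radius r = 2.
Part (a). Triangle bound: M_tri(r) = Σ_k |c_k| r^k
  = |-4|·2^0 + |2|·2^1 + |-2|·2^2 + |3|·2^3 + |2|·2^4
  = 4 + 4 + 8 + 24 + 32 = 72.
This bounds M(r) := max_{|z|=r} |p(z)| from above; equality holds iff all terms c_k z^k can be made to align in phase at a single z on |z|=r.
Part (b). At z = 2 (real, on the circle |z| = r):
  p(2) = (-4)·2^0 + (2)·2^1 + (-2)·2^2 + (3)·2^3 + (2)·2^4 = 48.
  |p(2)| = 48.
Check: |p(2)| = 48 ≤ 72 = M_tri(2). ✓ Equality does not hold at z = 2 (the coefficients have mixed signs, so the terms do not all align in phase there).

M_tri(2) = 72; |p(2)| = 48; equality at z=2: no.


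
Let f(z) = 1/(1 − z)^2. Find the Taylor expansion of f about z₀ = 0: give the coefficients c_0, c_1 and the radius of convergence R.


Let w = z − z₀, so z = z₀ + w.
Then 1 − z = 1 − (z₀ + w) = (1 − z₀) − w = 1 − w.
f(z) = 1/(1 − w)^2 = (1/(1)^2) · (1 − w/(1))^{−2}.
By the binomial series (1−u)^{−2} = Σ_{n≥0} C(n+1, 1) u^n for |u|<1, with u = w/(1):
  c_n = C(n+1, 1) / (1)^(n+2).
  c_0 = 1/(1)^2 = 1.
  c_1 = 2/(1)^3 = 2.
The series is valid for |w/d| < 1, i.e. |z − z₀| < |d|.
Radius of convergence: R = |1 − z₀| = |1| = 1 (distance from z₀ to the singularity z = 1).

c_0 = 1, c_1 = 2; R = 1.


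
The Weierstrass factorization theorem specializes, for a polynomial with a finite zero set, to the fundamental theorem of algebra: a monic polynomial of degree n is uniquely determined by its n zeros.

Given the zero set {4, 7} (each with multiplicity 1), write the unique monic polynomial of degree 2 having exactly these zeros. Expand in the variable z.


The polynomial is p(z) = ∏_{α ∈ S} (z − α), where S = {4, 7}.
Expanding the product yields: p(z) = z^2 -11·z + 28.
The resulting polynomial has degree 2 and real coefficients as required.

p(z) = z^2 -11·z + 28.


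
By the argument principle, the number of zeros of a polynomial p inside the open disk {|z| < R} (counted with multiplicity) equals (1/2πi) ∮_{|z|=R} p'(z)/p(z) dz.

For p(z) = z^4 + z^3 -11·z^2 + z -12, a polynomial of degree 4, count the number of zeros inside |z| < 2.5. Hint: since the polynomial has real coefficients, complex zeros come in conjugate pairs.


The zeros of p are: 3, -4, (0 + 1i), (0 - 1i).
Their magnitudes are: 3, 4, 1, 1.
Zeros with |z| < R = 2.5: (0 + 1i), (0 - 1i).
Count = 2.
By the argument principle, (1/2πi) ∮_{|z|=R} p'(z)/p(z) dz equals exactly this count.

Number of zeros inside |z| < 2.5: 2.


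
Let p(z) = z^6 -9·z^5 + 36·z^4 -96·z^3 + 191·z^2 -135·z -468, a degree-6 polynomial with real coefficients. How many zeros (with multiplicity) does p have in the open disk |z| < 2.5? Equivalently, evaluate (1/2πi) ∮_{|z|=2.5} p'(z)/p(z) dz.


The zeros of p are: -1, (0 + 3i), (0 - 3i), 4, (3 + 2i), (3 - 2i).
Their magnitudes are: 1, 3, 3, 4, 3.606, 3.606.
Zeros with |z| < R = 2.5: -1.
Count = 1.
By the argument principle, (1/2πi) ∮_{|z|=R} p'(z)/p(z) dz equals exactly this count.

Number of zeros inside |z| < 2.5: 1.


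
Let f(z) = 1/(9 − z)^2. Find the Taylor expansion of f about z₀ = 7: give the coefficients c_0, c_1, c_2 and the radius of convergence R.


Let w = z − z₀, so z = z₀ + w.
Then 9 − z = 9 − (z₀ + w) = (9 − z₀) − w = 2 − w.
f(z) = 1/(2 − w)^2 = (1/(2)^2) · (1 − w/(2))^{−2}.
By the binomial series (1−u)^{−2} = Σ_{n≥0} C(n+1, 1) u^n for |u|<1, with u = w/(2):
  c_n = C(n+1, 1) / (2)^(n+2).
  c_0 = 1/(2)^2 = 1/4.
  c_1 = 2/(2)^3 = 1/4.
  c_2 = 3/(2)^4 = 3/16.
The series is valid for |w/d| < 1, i.e. |z − z₀| < |d|.
Radius of convergence: R = |9 − z₀| = |2| = 2 (distance from z₀ to the singularity z = 9).

c_0 = 1/4, c_1 = 1/4, c_2 = 3/16; R = 2.


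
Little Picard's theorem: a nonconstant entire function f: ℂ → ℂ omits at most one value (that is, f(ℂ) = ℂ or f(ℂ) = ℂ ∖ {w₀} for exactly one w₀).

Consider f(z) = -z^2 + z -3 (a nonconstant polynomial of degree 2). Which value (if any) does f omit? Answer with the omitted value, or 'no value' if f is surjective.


Little Picard bounds the complement of f(ℂ) to at most one point.
For every w ∈ ℂ, the equation p(z) − w = 0 is a nonconstant polynomial in z and hence has at least one root by the fundamental theorem of algebra. So p is surjective onto ℂ, omitting no value.

Omitted value: no value.


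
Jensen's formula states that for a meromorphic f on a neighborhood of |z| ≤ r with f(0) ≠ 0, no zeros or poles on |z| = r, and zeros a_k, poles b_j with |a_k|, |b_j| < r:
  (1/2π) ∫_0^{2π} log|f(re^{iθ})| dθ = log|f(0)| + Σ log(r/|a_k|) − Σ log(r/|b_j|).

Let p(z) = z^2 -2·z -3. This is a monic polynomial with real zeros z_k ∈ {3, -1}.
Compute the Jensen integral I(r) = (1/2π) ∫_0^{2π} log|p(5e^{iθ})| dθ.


Zeros: -1, 3; r = 5.
Inside |z| < r: -1, 3. Outside (|z| ≥ r): ∅.
p(0) = -3, so log|p(0)| = log(3) = 1.0986.
Apply Jensen: I(r) = log|p(0)| + Σ_k log(r/|z_k|), summed over zeros inside |z| < r.
  log(r/|z_k|) for z_k = 3: log(5/3) = 0.5108
  log(r/|z_k|) for z_k = -1: log(5/1) = 1.6094
Sum over inside zeros: 2.1203.
I(r) = log|p(0)| + (inside sum) = 1.0986 + 2.1203 = 3.2189.
Closed form (all zeros inside, monic): I(r) = n·log(r) = 2·log(5) = 3.2189. ✓

I(r) ≈ 3.2189.


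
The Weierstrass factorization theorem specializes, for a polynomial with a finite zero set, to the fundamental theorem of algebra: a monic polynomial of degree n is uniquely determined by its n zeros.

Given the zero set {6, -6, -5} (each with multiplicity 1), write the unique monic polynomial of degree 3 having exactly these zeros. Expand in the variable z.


The polynomial is p(z) = ∏_{α ∈ S} (z − α), where S = {6, -6, -5}.
Expanding the product yields: p(z) = z^3 + 5·z^2 -36·z -180.
The resulting polynomial has degree 3 and real coefficients as required.

p(z) = z^3 + 5·z^2 -36·z -180.


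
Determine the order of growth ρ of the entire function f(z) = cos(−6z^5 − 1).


Write cos(w) = (e^{iw} ± e^{−iw})/(2 or 2i), so |cos(w)| ≤ e^{|w|}. With w = −6z^5 − 1, |w| ≤ 6r^5 + 1 on |z|=r, giving M(r) ≤ e^{6r^5 + 1} and ρ ≤ 5. For the lower bound, choose z on |z|=r with -6z^5 purely imaginary of modulus 6r^5; then |cos(−6z^5 − 1)| grows like e^{6r^5}/2, so ρ ≥ 5. Hence ρ = 5.
Therefore ρ = 5.

Order ρ = 5.


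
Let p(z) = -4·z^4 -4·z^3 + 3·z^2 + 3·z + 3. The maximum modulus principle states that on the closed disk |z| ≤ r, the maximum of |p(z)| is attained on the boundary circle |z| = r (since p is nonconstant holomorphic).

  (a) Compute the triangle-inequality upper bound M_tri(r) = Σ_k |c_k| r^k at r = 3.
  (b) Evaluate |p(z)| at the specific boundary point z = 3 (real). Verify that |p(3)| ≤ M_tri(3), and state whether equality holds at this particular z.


Coefficients: c_0 = 3, c_1 = 3, c_2 = 3, c_3 = -4, c_4 = -4. Radius r = 3.
Part (a). Triangle bound: M_tri(r) = Σ_k |c_k| r^k
  = |3|·3^0 + |3|·3^1 + |3|·3^2 + |-4|·3^3 + |-4|·3^4
  = 3 + 9 + 27 + 108 + 324 = 471.
This bounds M(r) := max_{|z|=r} |p(z)| from above; equality holds iff all terms c_k z^k can be made to align in phase at a single z on |z|=r.
Part (b). At z = 3 (real, on the circle |z| = r):
  p(3) = (3)·3^0 + (3)·3^1 + (3)·3^2 + (-4)·3^3 + (-4)·3^4 = -393.
  |p(3)| = 393.
Check: |p(3)| = 393 ≤ 471 = M_tri(3). ✓ Equality does not hold at z = 3 (the coefficients have mixed signs, so the terms do not all align in phase there).

M_tri(3) = 471; |p(3)| = 393; equality at z=3: no.


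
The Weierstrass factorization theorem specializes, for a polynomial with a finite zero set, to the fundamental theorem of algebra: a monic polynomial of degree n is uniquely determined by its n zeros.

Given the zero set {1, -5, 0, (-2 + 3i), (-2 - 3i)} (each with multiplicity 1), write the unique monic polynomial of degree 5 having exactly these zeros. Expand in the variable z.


The polynomial is p(z) = ∏_{α ∈ S} (z − α), where S = {1, -5, 0, (-2 + 3i), (-2 - 3i)}.
Expanding the product yields: p(z) = z^5 + 8·z^4 + 24·z^3 + 32·z^2 -65·z.
Note conjugate pairs combine to real quadratics: (z − (-2+3i))(z − (-2−3i)) = z² + 4z + 13.
The resulting polynomial has degree 5 and real coefficients as required.

p(z) = z^5 + 8·z^4 + 24·z^3 + 32·z^2 -65·z.


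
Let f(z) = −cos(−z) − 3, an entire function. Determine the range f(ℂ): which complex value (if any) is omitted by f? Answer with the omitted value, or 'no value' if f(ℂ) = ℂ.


Little Picard bounds the complement of f(ℂ) to at most one point.
cos is entire and surjective onto ℂ: for every w ∈ ℂ, cos(ζ) = w has a solution ζ ∈ ℂ (e.g., via the complex inverse arccos). With ζ = −z this gives z = ζ/(-1). Then -1·cos(−z) takes every value in -1·ℂ = ℂ, and adding -3 is a bijection of ℂ. So f is surjective and omits no value. (Note: only on the real line is cos bounded by [−1, 1].)

Omitted value: no value.


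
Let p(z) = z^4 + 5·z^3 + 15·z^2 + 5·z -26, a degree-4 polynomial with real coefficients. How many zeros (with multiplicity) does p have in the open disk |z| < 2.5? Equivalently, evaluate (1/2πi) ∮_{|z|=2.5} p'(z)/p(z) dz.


The zeros of p are: -2, 1, (-2 + 3i), (-2 - 3i).
Their magnitudes are: 2, 1, 3.606, 3.606.
Zeros with |z| < R = 2.5: -2, 1.
Count = 2.
By the argument principle, (1/2πi) ∮_{|z|=R} p'(z)/p(z) dz equals exactly this count.

Number of zeros inside |z| < 2.5: 2.


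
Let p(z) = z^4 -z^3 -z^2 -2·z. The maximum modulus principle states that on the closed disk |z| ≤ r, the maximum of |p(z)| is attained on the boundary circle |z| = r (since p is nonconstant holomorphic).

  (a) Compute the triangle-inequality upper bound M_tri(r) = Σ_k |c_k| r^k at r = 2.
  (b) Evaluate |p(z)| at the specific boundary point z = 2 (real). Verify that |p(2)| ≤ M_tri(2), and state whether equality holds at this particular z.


Coefficients: c_0 = 0, c_1 = -2, c_2 = -1, c_3 = -1, c_4 = 1. Radius r = 2.
Part (a). Triangle bound: M_tri(r) = Σ_k |c_k| r^k
  = |0|·2^0 + |-2|·2^1 + |-1|·2^2 + |-1|·2^3 + |1|·2^4
  = 0 + 4 + 4 + 8 + 16 = 32.
This bounds M(r) := max_{|z|=r} |p(z)| from above; equality holds iff all terms c_k z^k can be made to align in phase at a single z on |z|=r.
Part (b). At z = 2 (real, on the circle |z| = r):
  p(2) = (0)·2^0 + (-2)·2^1 + (-1)·2^2 + (-1)·2^3 + (1)·2^4 = 0.
  |p(2)| = 0.
Check: |p(2)| = 0 ≤ 32 = M_tri(2). ✓ Equality does not hold at z = 2 (the coefficients have mixed signs, so the terms do not all align in phase there).

M_tri(2) = 32; |p(2)| = 0; equality at z=2: no.


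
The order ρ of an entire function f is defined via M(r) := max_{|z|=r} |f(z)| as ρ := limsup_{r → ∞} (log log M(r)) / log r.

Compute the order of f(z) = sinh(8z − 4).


sinh(w) is a linear combination of e^{iw} and e^{−iw} (or e^w, e^{−w} in the hyperbolic case), so |sinh(w)| ≤ e^{|w|}. With w = 8z − 4, |w| ≤ 8|z| + 4 = 8r + 4 on |z| = r, giving M(r) ≤ e^{8r + 4}, so ρ ≤ 1. On a suitable ray (z = it for sin/cos; z = t for sinh/cosh, t real → ∞), |sinh(8z − 4)| grows like e^{8|t|}/2, so ρ ≥ 1. Hence ρ = 1.
Therefore ρ = 1.

Order ρ = 1.


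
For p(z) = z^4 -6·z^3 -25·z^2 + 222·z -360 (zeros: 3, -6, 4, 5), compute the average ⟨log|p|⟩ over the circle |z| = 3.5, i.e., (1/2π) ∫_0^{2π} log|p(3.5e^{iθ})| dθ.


Zeros: -6, 3, 4, 5; r = 3.5.
Inside |z| < r: 3. Outside (|z| ≥ r): -6, 4, 5.
p(0) = -360, so log|p(0)| = log(360) = 5.8861.
Apply Jensen: I(r) = log|p(0)| + Σ_k log(r/|z_k|), summed over zeros inside |z| < r.
  log(r/|z_k|) for z_k = 3: log(3.5/3) = 0.1542
  Outside zeros (-6, 4, 5) contribute nothing to the Jensen sum.
Sum over inside zeros: 0.1542.
I(r) = log|p(0)| + (inside sum) = 5.8861 + 0.1542 = 6.0403.
Note: since some zeros are outside |z| ≤ r, the simplified n·log(r) form does NOT apply — only the inside zeros contribute.

I(r) ≈ 6.0403.


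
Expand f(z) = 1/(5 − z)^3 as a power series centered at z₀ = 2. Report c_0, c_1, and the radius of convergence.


Let w = z − z₀, so z = z₀ + w.
Then 5 − z = 5 − (z₀ + w) = (5 − z₀) − w = 3 − w.
f(z) = 1/(3 − w)^3 = (1/(3)^3) · (1 − w/(3))^{−3}.
By the binomial series (1−u)^{−3} = Σ_{n≥0} C(n+2, 2) u^n for |u|<1, with u = w/(3):
  c_n = C(n+2, 2) / (3)^(n+3).
  c_0 = 1/(3)^3 = 1/27.
  c_1 = 3/(3)^4 = 1/27.
The series is valid for |w/d| < 1, i.e. |z − z₀| < |d|.
Radius of convergence: R = |5 − z₀| = |3| = 3 (distance from z₀ to the singularity z = 5).

c_0 = 1/27, c_1 = 1/27; R = 3.


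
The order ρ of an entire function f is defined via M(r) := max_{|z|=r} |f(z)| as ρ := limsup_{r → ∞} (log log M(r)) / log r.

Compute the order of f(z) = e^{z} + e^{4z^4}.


Each summand is entire of order 1 and 4 respectively (as in the single-exponential case). The order of a sum is at most the max of the orders, so ρ ≤ 4. For the lower bound: on |z|=r choose arg z so that 4z^4 is real positive; then |e^{4z^4}| = e^{4r^4} while |e^{1z}| ≤ e^{1r^1} = o(e^{4r^4}). So |f| ≥ e^{4r^4}(1 − o(1)) and ρ ≥ 4. Hence ρ = max(1, 4) = 4.
Therefore ρ = 4.

Order ρ = 4.


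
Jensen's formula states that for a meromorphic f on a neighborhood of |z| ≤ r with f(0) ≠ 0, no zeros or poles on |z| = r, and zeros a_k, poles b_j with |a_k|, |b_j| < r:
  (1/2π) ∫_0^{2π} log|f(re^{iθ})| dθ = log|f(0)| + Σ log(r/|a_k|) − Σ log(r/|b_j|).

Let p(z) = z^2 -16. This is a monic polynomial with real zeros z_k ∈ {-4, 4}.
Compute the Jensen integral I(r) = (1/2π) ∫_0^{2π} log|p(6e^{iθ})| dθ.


Zeros: -4, 4; r = 6.
Inside |z| < r: -4, 4. Outside (|z| ≥ r): ∅.
p(0) = -16, so log|p(0)| = log(16) = 2.7726.
Apply Jensen: I(r) = log|p(0)| + Σ_k log(r/|z_k|), summed over zeros inside |z| < r.
  log(r/|z_k|) for z_k = -4: log(6/4) = 0.4055
  log(r/|z_k|) for z_k = 4: log(6/4) = 0.4055
Sum over inside zeros: 0.8109.
I(r) = log|p(0)| + (inside sum) = 2.7726 + 0.8109 = 3.5835.
Closed form (all zeros inside, monic): I(r) = n·log(r) = 2·log(6) = 3.5835. ✓

I(r) ≈ 3.5835.


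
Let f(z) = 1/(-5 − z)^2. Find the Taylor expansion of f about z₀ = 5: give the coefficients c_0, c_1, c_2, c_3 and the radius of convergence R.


Let w = z − z₀, so z = z₀ + w.
Then -5 − z = -5 − (z₀ + w) = (-5 − z₀) − w = -10 − w.
f(z) = 1/(-10 − w)^2 = (1/(-10)^2) · (1 − w/(-10))^{−2}.
By the binomial series (1−u)^{−2} = Σ_{n≥0} C(n+1, 1) u^n for |u|<1, with u = w/(-10):
  c_n = C(n+1, 1) / (-10)^(n+2).
  c_0 = 1/(-10)^2 = 1/100.
  c_1 = 2/(-10)^3 = -1/500.
  c_2 = 3/(-10)^4 = 3/10000.
  c_3 = 4/(-10)^5 = -1/25000.
The series is valid for |w/d| < 1, i.e. |z − z₀| < |d|.
Radius of convergence: R = |-5 − z₀| = |-10| = 10 (distance from z₀ to the singularity z = -5).

c_0 = 1/100, c_1 = -1/500, c_2 = 3/10000, c_3 = -1/25000; R = 10.


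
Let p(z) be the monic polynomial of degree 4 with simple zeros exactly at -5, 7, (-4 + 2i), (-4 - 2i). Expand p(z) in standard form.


The polynomial is p(z) = ∏_{α ∈ S} (z − α), where S = {-5, 7, (-4 + 2i), (-4 - 2i)}.
Expanding the product yields: p(z) = z^4 + 6·z^3 -31·z^2 -320·z -700.
Note conjugate pairs combine to real quadratics: (z − (-4+2i))(z − (-4−2i)) = z² + 8z + 20.
The resulting polynomial has degree 4 and real coefficients as required.

p(z) = z^4 + 6·z^3 -31·z^2 -320·z -700.


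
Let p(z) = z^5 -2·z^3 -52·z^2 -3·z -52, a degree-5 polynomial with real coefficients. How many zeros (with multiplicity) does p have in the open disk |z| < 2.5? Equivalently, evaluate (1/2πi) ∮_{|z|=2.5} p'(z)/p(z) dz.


The zeros of p are: (-2 + 3i), (-2 - 3i), 4, (0 + 1i), (0 - 1i).
Their magnitudes are: 3.606, 3.606, 4, 1, 1.
Zeros with |z| < R = 2.5: (0 + 1i), (0 - 1i).
Count = 2.
By the argument principle, (1/2πi) ∮_{|z|=R} p'(z)/p(z) dz equals exactly this count.

Number of zeros inside |z| < 2.5: 2.


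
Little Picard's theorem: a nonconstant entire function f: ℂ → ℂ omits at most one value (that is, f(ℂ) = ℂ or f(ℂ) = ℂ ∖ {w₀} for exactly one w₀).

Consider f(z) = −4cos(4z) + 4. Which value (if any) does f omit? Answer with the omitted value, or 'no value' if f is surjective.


Little Picard bounds the complement of f(ℂ) to at most one point.
cos is entire and surjective onto ℂ: for every w ∈ ℂ, cos(ζ) = w has a solution ζ ∈ ℂ (e.g., via the complex inverse arccos). With ζ = 4z this gives z = ζ/(4). Then -4·cos(4z) takes every value in -4·ℂ = ℂ, and adding 4 is a bijection of ℂ. So f is surjective and omits no value. (Note: only on the real line is cos bounded by [−1, 1].)

Omitted value: no value.


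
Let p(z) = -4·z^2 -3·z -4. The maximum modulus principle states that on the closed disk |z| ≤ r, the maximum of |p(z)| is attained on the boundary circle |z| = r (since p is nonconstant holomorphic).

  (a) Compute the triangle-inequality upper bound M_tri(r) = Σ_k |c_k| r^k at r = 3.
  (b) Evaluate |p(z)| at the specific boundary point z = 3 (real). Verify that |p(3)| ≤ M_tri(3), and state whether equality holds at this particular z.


Coefficients: c_0 = -4, c_1 = -3, c_2 = -4. Radius r = 3.
Part (a). Triangle bound: M_tri(r) = Σ_k |c_k| r^k
  = |-4|·3^0 + |-3|·3^1 + |-4|·3^2
  = 4 + 9 + 36 = 49.
This bounds M(r) := max_{|z|=r} |p(z)| from above; equality holds iff all terms c_k z^k can be made to align in phase at a single z on |z|=r.
Part (b). At z = 3 (real, on the circle |z| = r):
  p(3) = (-4)·3^0 + (-3)·3^1 + (-4)·3^2 = -49.
  |p(3)| = 49.
Since all nonzero coefficients share the same sign, |p(3)| = 49 = M_tri(3); the triangle bound is attained at z = 3, so in fact M(r) = 49.

M_tri(3) = 49; |p(3)| = 49; equality at z=3: yes.


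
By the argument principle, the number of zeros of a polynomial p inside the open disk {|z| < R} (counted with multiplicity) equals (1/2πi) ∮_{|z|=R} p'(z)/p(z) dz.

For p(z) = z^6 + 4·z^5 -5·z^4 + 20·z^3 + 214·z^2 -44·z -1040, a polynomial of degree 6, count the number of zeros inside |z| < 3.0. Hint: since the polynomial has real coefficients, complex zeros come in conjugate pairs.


The zeros of p are: (2 + 3i), (2 - 3i), 2, -4, (-3 + 1i), (-3 - 1i).
Their magnitudes are: 3.606, 3.606, 2, 4, 3.162, 3.162.
Zeros with |z| < R = 3.0: 2.
Count = 1.
By the argument principle, (1/2πi) ∮_{|z|=R} p'(z)/p(z) dz equals exactly this count.

Number of zeros inside |z| < 3.0: 1.


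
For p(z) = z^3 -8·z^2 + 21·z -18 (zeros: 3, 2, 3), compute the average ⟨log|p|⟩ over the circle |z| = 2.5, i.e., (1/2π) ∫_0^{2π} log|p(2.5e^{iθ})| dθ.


Zeros: 2, 3, 3; r = 2.5.
Inside |z| < r: 2. Outside (|z| ≥ r): 3, 3.
p(0) = -18, so log|p(0)| = log(18) = 2.8904.
Apply Jensen: I(r) = log|p(0)| + Σ_k log(r/|z_k|), summed over zeros inside |z| < r.
  log(r/|z_k|) for z_k = 2: log(2.5/2) = 0.2231
  Outside zeros (3, 3) contribute nothing to the Jensen sum.
Sum over inside zeros: 0.2231.
I(r) = log|p(0)| + (inside sum) = 2.8904 + 0.2231 = 3.1135.
Note: since some zeros are outside |z| ≤ r, the simplified n·log(r) form does NOT apply — only the inside zeros contribute.

I(r) ≈ 3.1135.
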